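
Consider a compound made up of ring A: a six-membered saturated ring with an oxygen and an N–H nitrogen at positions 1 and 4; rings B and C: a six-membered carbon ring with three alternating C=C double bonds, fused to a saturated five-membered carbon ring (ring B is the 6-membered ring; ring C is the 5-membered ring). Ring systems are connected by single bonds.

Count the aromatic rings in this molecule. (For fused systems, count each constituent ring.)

Ring A has only sp³ atoms, so it is not fully conjugated — not aromatic (morpholine).
Ring B is fully conjugated (every ring atom contributes a p orbital); 3 ring double bonds give 6 π electrons. That satisfies 4n+2 with n=1, so ring B is aromatic (benzene ring).
Ring C has three sp³ carbons, so it is not fully conjugated — not aromatic (cyclopentane ring).
Aromatic: B. Total: 1.

1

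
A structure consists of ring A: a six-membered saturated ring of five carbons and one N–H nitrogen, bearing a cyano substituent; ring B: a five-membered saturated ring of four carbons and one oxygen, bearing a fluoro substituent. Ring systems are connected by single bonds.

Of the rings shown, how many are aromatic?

Ring A has only sp³ atoms, so it is not fully conjugated — not aromatic (piperidine).
Ring B has only sp³ atoms, so it is not fully conjugated — not aromatic (tetrahydrofuran).
No ring is aromatic. Total: 0.

0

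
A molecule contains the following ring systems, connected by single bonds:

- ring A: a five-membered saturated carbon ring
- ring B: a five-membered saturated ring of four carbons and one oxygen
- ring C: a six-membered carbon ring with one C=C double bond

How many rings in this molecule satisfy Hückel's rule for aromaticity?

0

Ring A has only sp³ atoms, so it is not fully conjugated — not aromatic (cyclopentane).
Ring B has only sp³ atoms, so it is not fully conjugated — not aromatic (tetrahydrofuran).
Ring C has four sp³ carbons, so it is not fully conjugated — not aromatic (cyclohexene).
No ring is aromatic. Total: 0.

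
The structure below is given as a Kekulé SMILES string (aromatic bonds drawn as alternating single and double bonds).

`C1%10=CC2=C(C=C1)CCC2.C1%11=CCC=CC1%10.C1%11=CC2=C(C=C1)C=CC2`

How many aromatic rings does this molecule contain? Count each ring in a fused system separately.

2

The SMILES encodes a six-membered carbon ring with three alternating C=C double bonds, fused to a saturated five-membered carbon ring; a six-membered carbon ring with two isolated C=C double bonds and two sp³ carbons; a six-membered carbon ring with three alternating C=C double bonds, fused to a five-membered carbon ring containing one C=C double bond and one sp³ carbon.
The 6-membered ring is planar and fully conjugated; 3 ring double bonds give 6 π electrons. That satisfies 4n+2 with n=1, so it is aromatic (benzene ring).
The 5-membered ring has three sp³ carbons, so it is not fully conjugated — not aromatic (cyclopentane ring).
The second 6-membered ring has two sp³ carbons, so it is not fully conjugated — not aromatic (1,4-cyclohexadiene).
The third 6-membered ring is planar and fully conjugated; 3 ring double bonds give 6 π electrons. 6 = 4(1)+2, so it is aromatic (benzene ring).
The second 5-membered ring has one sp³ carbon, so it is not fully conjugated — not aromatic (cyclopentene ring).
2 of the 5 rings are aromatic. Total: 2.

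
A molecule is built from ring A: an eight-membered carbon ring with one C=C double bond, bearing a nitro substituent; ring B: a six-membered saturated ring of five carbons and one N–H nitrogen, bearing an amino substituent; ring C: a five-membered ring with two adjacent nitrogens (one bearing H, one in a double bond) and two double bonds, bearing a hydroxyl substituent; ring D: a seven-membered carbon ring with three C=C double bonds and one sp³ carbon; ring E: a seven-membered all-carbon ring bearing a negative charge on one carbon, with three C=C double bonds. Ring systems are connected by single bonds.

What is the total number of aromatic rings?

Ring A has six sp³ carbons, so it is not fully conjugated — not aromatic (cyclooctene).
Ring B has only sp³ atoms, so it is not fully conjugated — not aromatic (piperidine).
Ring C has a continuous p-orbital overlap around the ring; 2 ring double bonds (4 π electrons) plus a heteroatom lone pair (2) give 6 π electrons. 6 = 4(1)+2, so ring C is aromatic (pyrazole).
Ring D has one sp³ carbon, so it is not fully conjugated — not aromatic (cycloheptatriene).
Ring E has only sp² ring atoms; a planar conformation would have a fully conjugated π system of 8 electrons. But 8 = 4(2), which is 4n not 4n+2, so ring E is not aromatic (cycloheptatrienyl anion).
Aromatic: C. Total: 1.

1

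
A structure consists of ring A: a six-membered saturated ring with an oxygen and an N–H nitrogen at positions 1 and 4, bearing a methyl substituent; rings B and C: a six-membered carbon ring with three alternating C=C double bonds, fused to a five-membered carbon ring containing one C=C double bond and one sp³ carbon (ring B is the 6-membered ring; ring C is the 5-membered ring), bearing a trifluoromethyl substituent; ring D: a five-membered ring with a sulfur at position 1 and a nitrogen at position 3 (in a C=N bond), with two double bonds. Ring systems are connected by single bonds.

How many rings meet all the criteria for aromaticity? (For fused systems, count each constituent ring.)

Ring A has only sp³ atoms, so it is not fully conjugated — not aromatic (morpholine).
Ring B is planar and fully conjugated; 3 ring double bonds give 6 π electrons. That satisfies 4n+2 with n=1, so ring B is aromatic (benzene ring).
Ring C has one sp³ carbon, so it is not fully conjugated — not aromatic (cyclopentene ring).
Ring D is planar and fully conjugated; 2 ring double bonds (4 π electrons) plus a heteroatom lone pair (2) give 6 π electrons. Since 6 = 4n+2 (n=1), ring D is aromatic (thiazole).
Aromatic: B, D. Total: 2.

2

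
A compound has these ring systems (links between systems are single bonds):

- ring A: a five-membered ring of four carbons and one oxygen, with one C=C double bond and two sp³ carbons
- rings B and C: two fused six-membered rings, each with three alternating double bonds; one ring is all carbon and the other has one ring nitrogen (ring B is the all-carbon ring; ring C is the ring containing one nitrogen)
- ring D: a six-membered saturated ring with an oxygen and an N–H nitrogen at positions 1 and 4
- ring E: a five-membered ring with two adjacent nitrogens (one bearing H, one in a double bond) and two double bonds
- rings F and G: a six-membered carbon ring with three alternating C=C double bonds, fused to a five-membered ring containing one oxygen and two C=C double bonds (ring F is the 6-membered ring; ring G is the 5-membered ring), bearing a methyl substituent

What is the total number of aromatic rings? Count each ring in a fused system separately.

5

Ring A has two sp³ carbons, so it is not fully conjugated — not aromatic (2,3-dihydrofuran).
Rings B and C form a fused bicyclic system (with one nitrogen) with 10 sp² atoms and 10 π electrons from ring double bonds. 10 = 4(2)+2, so the system is aromatic and both rings count as aromatic (quinoline).
Ring D has only sp³ atoms, so it is not fully conjugated — not aromatic (morpholine).
Ring E is fully conjugated (every ring atom contributes a p orbital); 2 ring double bonds (4 π electrons) plus a heteroatom lone pair (2) give 6 π electrons. Since 6 = 4n+2 (n=1), ring E is aromatic (pyrazole).
Rings F and G form a fused bicyclic system (with one oxygen) with 9 sp² atoms and 10 π electrons from ring double bonds plus a heteroatom lone pair. 10 = 4(2)+2, so the system is aromatic and both rings count as aromatic (benzofuran).
Aromatic: B, C, E, F, G. Total: 5.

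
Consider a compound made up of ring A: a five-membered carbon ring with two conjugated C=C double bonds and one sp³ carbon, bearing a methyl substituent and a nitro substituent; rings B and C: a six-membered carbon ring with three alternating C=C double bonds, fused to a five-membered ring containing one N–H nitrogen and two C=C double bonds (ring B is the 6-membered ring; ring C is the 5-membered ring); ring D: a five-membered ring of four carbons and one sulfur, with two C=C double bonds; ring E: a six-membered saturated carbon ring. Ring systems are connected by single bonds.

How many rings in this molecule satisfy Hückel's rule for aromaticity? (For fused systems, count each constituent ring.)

Ring A has one sp³ carbon, so it is not fully conjugated — not aromatic (cyclopentadiene).
Rings B and C form a fused bicyclic system (with one N–H) with 9 sp² atoms and 10 π electrons from ring double bonds plus a heteroatom lone pair. 10 = 4(2)+2, so the system is aromatic and both rings count as aromatic (indole).
Ring D is fully conjugated (every ring atom contributes a p orbital); 2 ring double bonds (4 π electrons) plus a heteroatom lone pair (2) give 6 π electrons. That satisfies 4n+2 with n=1, so ring D is aromatic (thiophene).
Ring E has only sp³ atoms, so it is not fully conjugated — not aromatic (cyclohexane).
Aromatic: B, C, D. Total: 3.

3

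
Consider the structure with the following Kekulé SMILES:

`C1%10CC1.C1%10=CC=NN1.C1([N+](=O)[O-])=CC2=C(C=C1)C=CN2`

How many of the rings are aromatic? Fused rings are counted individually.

The SMILES encodes a three-membered saturated carbon ring; a five-membered ring with two adjacent nitrogens (one bearing H, one in a double bond) and two double bonds; a six-membered carbon ring with three alternating C=C double bonds, fused to a five-membered ring containing one N–H nitrogen and two C=C double bonds.
The 3-membered ring has only sp³ atoms, so it is not fully conjugated — not aromatic (cyclopropane).
The 5-membered ring with two adjacent nitrogens (one N–H, one =N–) is planar and fully conjugated; 2 ring double bonds (4 π electrons) plus a heteroatom lone pair (2) give 6 π electrons. That satisfies 4n+2 with n=1, so it is aromatic (pyrazole).
The fused 6/5-membered bicyclic (with one N–H) is a single π system with 9 sp² atoms and 10 π electrons from ring double bonds plus a heteroatom lone pair. 10 = 4(2)+2, so the system is aromatic and both rings count as aromatic (indole).
3 of the 4 rings are aromatic. Total: 3.

3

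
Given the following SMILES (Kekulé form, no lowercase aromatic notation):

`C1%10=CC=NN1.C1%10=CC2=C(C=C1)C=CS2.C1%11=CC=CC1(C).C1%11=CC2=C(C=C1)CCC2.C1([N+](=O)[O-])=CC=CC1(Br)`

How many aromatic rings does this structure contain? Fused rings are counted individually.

The SMILES encodes a five-membered ring with two adjacent nitrogens (one bearing H, one in a double bond) and two double bonds; a six-membered carbon ring with three alternating C=C double bonds, fused to a five-membered ring containing one sulfur and two C=C double bonds; a five-membered carbon ring with two conjugated C=C double bonds and one sp³ carbon; a six-membered carbon ring with three alternating C=C double bonds, fused to a saturated five-membered carbon ring; a five-membered carbon ring with two conjugated C=C double bonds and one sp³ carbon.
The 5-membered ring with two adjacent nitrogens (one N–H, one =N–) has a continuous p-orbital overlap around the ring; 2 ring double bonds (4 π electrons) plus a heteroatom lone pair (2) give 6 π electrons. That satisfies 4n+2 with n=1, so it is aromatic (pyrazole).
The fused 6/5-membered bicyclic (with one sulfur) is a single π system with 9 sp² atoms and 10 π electrons from ring double bonds plus a heteroatom lone pair. 10 = 4(2)+2, so the system is aromatic and both rings count as aromatic (benzothiophene).
The 5-membered ring has one sp³ carbon, so it is not fully conjugated — not aromatic (cyclopentadiene).
The 6-membered ring has a continuous p-orbital overlap around the ring; 3 ring double bonds give 6 π electrons. Since 6 = 4n+2 (n=1), it is aromatic (benzene ring).
The second 5-membered ring has three sp³ carbons, so it is not fully conjugated — not aromatic (cyclopentane ring).
The third 5-membered ring has one sp³ carbon, so it is not fully conjugated — not aromatic (cyclopentadiene).
4 of the 7 rings are aromatic. Total: 4.

4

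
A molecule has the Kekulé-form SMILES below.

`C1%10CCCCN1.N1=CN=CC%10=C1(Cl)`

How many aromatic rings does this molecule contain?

1

The SMILES encodes a six-membered saturated ring of five carbons and one N–H nitrogen; a six-membered ring with nitrogens at positions 1 and 3 and three alternating double bonds.
The 6-membered ring with one N–H has only sp³ atoms, so it is not fully conjugated — not aromatic (piperidine).
The 6-membered ring with two nitrogens (1,3) is planar and fully conjugated; 3 ring double bonds give 6 π electrons. Since 6 = 4n+2 (n=1), it is aromatic (pyrimidine).
1 of the 2 rings is aromatic. Total: 1.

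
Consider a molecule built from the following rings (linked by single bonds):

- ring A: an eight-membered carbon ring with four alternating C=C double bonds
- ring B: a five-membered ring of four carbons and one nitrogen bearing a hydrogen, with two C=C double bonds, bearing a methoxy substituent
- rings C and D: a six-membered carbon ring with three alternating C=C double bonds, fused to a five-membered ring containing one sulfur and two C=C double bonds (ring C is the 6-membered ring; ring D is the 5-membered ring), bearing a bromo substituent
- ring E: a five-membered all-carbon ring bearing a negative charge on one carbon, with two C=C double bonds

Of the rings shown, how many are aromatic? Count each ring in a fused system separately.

Ring A has only sp² ring atoms; a planar conformation would have a fully conjugated π system of 8 electrons. But 8 = 4(2), which is 4n not 4n+2, so ring A is not aromatic (cyclooctatetraene) — cyclooctatetraene distorts into a non-planar tub to avoid antiaromaticity.
Ring B is planar and fully conjugated; 2 ring double bonds (4 π electrons) plus a heteroatom lone pair (2) give 6 π electrons. Since 6 = 4n+2 (n=1), ring B is aromatic (pyrrole).
Rings C and D form a fused bicyclic system (with one sulfur) with 9 sp² atoms and 10 π electrons from ring double bonds plus a heteroatom lone pair. 10 = 4(2)+2, so the system is aromatic and both rings count as aromatic (benzothiophene).
Ring E is fully conjugated (every ring atom contributes a p orbital); 2 ring double bonds (4 π electrons) plus the carbanion lone pair (2) give 6 π electrons. 6 = 4(1)+2, so ring E is aromatic (cyclopentadienyl anion).
Aromatic: B, C, D, E. Total: 4.

4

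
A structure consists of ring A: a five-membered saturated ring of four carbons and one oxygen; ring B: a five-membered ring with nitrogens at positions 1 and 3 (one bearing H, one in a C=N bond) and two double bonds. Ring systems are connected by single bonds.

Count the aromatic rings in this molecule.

Ring A has only sp³ atoms, so it is not fully conjugated — not aromatic (tetrahydrofuran).
Ring B is planar and fully conjugated; 2 ring double bonds (4 π electrons) plus a heteroatom lone pair (2) give 6 π electrons. That satisfies 4n+2 with n=1, so ring B is aromatic (imidazole).
Aromatic: B. Total: 1.

1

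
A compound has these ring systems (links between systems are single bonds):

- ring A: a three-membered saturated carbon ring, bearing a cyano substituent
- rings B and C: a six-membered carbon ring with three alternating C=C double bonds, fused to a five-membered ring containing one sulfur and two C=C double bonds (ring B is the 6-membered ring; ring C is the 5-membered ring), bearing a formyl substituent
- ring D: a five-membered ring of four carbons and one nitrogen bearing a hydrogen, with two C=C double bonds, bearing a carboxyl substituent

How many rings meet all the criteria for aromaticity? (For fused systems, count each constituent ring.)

Ring A has only sp³ atoms, so it is not fully conjugated — not aromatic (cyclopropane).
Rings B and C form a fused bicyclic system (with one sulfur) with 9 sp² atoms and 10 π electrons from ring double bonds plus a heteroatom lone pair. 10 = 4(2)+2, so the system is aromatic and both rings count as aromatic (benzothiophene).
Ring D is fully conjugated (every ring atom contributes a p orbital); 2 ring double bonds (4 π electrons) plus a heteroatom lone pair (2) give 6 π electrons. 6 = 4(1)+2, so ring D is aromatic (pyrrole).
Aromatic: B, C, D. Total: 3.

3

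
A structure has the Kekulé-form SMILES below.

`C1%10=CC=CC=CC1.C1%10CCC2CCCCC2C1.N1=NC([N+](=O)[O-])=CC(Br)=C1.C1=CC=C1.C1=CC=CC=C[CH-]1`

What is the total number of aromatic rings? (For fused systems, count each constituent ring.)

1

The SMILES encodes a seven-membered carbon ring with three C=C double bonds and one sp³ carbon; two fused six-membered saturated carbon rings; a six-membered ring with two adjacent nitrogens and three alternating double bonds; a four-membered carbon ring with two alternating C=C double bonds; a seven-membered all-carbon ring bearing a negative charge on one carbon, with three C=C double bonds.
The 7-membered ring has one sp³ carbon, so it is not fully conjugated — not aromatic (cycloheptatriene).
The 6-membered ring has only sp³ atoms, so it is not fully conjugated — not aromatic (cyclohexane ring).
The second 6-membered ring has only sp³ atoms, so it is not fully conjugated — not aromatic (cyclohexane ring).
The 6-membered ring with two nitrogens (1,2) is planar and fully conjugated; 3 ring double bonds give 6 π electrons. Since 6 = 4n+2 (n=1), it is aromatic (pyridazine).
The 4-membered ring has only sp² ring atoms; a planar conformation would have a fully conjugated π system of 4 electrons. But 4 = 4(1), which is 4n not 4n+2, so it is not aromatic (cyclobutadiene) — cyclobutadiene is antiaromatic and distorts to a rectangle.
The second 7-membered ring has only sp² ring atoms; a planar conformation would have a fully conjugated π system of 8 electrons. But 8 = 4(2), which is 4n not 4n+2, so it is not aromatic (cycloheptatrienyl anion).
1 of the 6 rings is aromatic. Total: 1.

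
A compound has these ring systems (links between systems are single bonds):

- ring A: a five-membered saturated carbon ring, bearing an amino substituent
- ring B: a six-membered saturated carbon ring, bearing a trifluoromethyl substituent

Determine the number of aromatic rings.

Ring A has only sp³ atoms, so it is not fully conjugated — not aromatic (cyclopentane).
Ring B has only sp³ atoms, so it is not fully conjugated — not aromatic (cyclohexane).
No ring is aromatic. Total: 0.

0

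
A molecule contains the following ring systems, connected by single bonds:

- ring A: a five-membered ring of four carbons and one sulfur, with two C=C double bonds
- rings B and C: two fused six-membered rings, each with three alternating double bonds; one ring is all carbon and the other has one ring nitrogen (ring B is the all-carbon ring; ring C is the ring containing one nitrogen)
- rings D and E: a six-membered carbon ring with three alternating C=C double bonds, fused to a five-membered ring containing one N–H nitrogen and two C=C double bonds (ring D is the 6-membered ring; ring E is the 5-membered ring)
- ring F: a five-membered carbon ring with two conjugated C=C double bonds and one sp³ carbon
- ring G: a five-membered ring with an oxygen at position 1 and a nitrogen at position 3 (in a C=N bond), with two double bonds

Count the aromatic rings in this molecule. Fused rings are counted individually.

Ring A is fully conjugated (every ring atom contributes a p orbital); 2 ring double bonds (4 π electrons) plus a heteroatom lone pair (2) give 6 π electrons. 6 = 4(1)+2, so ring A is aromatic (thiophene).
Rings B and C form a fused bicyclic system (with one nitrogen) with 10 sp² atoms and 10 π electrons from ring double bonds. 10 = 4(2)+2, so the system is aromatic and both rings count as aromatic (quinoline).
Rings D and E form a fused bicyclic system (with one N–H) with 9 sp² atoms and 10 π electrons from ring double bonds plus a heteroatom lone pair. 10 = 4(2)+2, so the system is aromatic and both rings count as aromatic (indole).
Ring F has one sp³ carbon, so it is not fully conjugated — not aromatic (cyclopentadiene).
Ring G has a continuous p-orbital overlap around the ring; 2 ring double bonds (4 π electrons) plus a heteroatom lone pair (2) give 6 π electrons. Since 6 = 4n+2 (n=1), ring G is aromatic (oxazole).
Aromatic: A, B, C, D, E, G. Total: 6.

6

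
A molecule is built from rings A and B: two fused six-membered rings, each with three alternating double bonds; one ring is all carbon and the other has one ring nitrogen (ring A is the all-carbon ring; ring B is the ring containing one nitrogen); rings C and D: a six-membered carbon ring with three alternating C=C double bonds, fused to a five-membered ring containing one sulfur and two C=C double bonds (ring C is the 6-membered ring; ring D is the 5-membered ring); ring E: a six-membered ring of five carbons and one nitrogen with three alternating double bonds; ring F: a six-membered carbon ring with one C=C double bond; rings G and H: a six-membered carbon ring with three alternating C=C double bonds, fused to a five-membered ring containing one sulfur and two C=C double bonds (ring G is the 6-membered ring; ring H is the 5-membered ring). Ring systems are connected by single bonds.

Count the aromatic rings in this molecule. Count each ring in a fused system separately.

7

Rings A and B form a fused bicyclic system (with one nitrogen) with 10 sp² atoms and 10 π electrons from ring double bonds. 10 = 4(2)+2, so the system is aromatic and both rings count as aromatic (quinoline).
Rings C and D form a fused bicyclic system (with one sulfur) with 9 sp² atoms and 10 π electrons from ring double bonds plus a heteroatom lone pair. 10 = 4(2)+2, so the system is aromatic and both rings count as aromatic (benzothiophene).
Ring E is fully conjugated (every ring atom contributes a p orbital); 3 ring double bonds give 6 π electrons. Since 6 = 4n+2 (n=1), ring E is aromatic (pyridine).
Ring F has four sp³ carbons, so it is not fully conjugated — not aromatic (cyclohexene).
Rings G and H form a fused bicyclic system (with one sulfur) with 9 sp² atoms and 10 π electrons from ring double bonds plus a heteroatom lone pair. 10 = 4(2)+2, so the system is aromatic and both rings count as aromatic (benzothiophene).
Aromatic: A, B, C, D, E, G, H. Total: 7.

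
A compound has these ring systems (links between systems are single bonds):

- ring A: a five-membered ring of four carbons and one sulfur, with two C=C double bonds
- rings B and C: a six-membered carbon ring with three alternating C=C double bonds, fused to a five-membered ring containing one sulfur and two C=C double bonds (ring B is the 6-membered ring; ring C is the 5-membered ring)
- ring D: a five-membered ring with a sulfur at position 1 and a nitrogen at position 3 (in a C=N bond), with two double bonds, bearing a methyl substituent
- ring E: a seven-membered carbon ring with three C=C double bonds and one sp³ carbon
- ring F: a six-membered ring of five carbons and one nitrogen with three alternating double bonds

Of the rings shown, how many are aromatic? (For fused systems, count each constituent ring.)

Ring A has a continuous p-orbital overlap around the ring; 2 ring double bonds (4 π electrons) plus a heteroatom lone pair (2) give 6 π electrons. 6 = 4(1)+2, so ring A is aromatic (thiophene).
Rings B and C form a fused bicyclic system (with one sulfur) with 9 sp² atoms and 10 π electrons from ring double bonds plus a heteroatom lone pair. 10 = 4(2)+2, so the system is aromatic and both rings count as aromatic (benzothiophene).
Ring D is fully conjugated (every ring atom contributes a p orbital); 2 ring double bonds (4 π electrons) plus a heteroatom lone pair (2) give 6 π electrons. That satisfies 4n+2 with n=1, so ring D is aromatic (thiazole).
Ring E has one sp³ carbon, so it is not fully conjugated — not aromatic (cycloheptatriene).
Ring F is fully conjugated (every ring atom contributes a p orbital); 3 ring double bonds give 6 π electrons. 6 = 4(1)+2, so ring F is aromatic (pyridine).
Aromatic: A, B, C, D, F. Total: 5.

5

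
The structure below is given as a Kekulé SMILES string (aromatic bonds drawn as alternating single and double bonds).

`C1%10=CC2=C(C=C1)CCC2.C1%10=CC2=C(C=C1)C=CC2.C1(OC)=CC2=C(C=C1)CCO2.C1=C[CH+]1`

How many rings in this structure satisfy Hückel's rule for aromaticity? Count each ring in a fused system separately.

4

The SMILES encodes a six-membered carbon ring with three alternating C=C double bonds, fused to a saturated five-membered carbon ring; a six-membered carbon ring with three alternating C=C double bonds, fused to a five-membered carbon ring containing one C=C double bond and one sp³ carbon; a six-membered carbon ring with three alternating C=C double bonds, fused to a five-membered ring containing one oxygen and two sp³ carbons; a three-membered all-carbon ring bearing a positive charge on one carbon, with one C=C double bond.
The 6-membered ring has a continuous p-orbital overlap around the ring; 3 ring double bonds give 6 π electrons. 6 = 4(1)+2, so it is aromatic (benzene ring).
The 5-membered ring has three sp³ carbons, so it is not fully conjugated — not aromatic (cyclopentane ring).
The second 6-membered ring is planar and fully conjugated; 3 ring double bonds give 6 π electrons. Since 6 = 4n+2 (n=1), it is aromatic (benzene ring).
The second 5-membered ring has one sp³ carbon, so it is not fully conjugated — not aromatic (cyclopentene ring).
The third 6-membered ring is planar and fully conjugated; 3 ring double bonds give 6 π electrons. That satisfies 4n+2 with n=1, so it is aromatic (benzene ring).
The 5-membered ring with one oxygen has two sp³ carbons, so it is not fully conjugated — not aromatic (oxolane ring).
The 3-membered ring is fully conjugated (every ring atom contributes a p orbital); 1 ring double bond (2 π electrons) plus the carbocation's empty p orbital (0, but keeps the ring conjugated) give 2 π electrons. Since 2 = 4n+2 (n=0), it is aromatic (cyclopropenyl cation).
4 of the 7 rings are aromatic. Total: 4.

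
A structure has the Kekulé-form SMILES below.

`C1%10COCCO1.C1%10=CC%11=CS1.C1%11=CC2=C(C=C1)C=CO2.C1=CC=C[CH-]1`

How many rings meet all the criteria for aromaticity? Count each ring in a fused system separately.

The SMILES encodes a six-membered saturated ring with oxygens at positions 1 and 4; a five-membered ring of four carbons and one sulfur, with two C=C double bonds; a six-membered carbon ring with three alternating C=C double bonds, fused to a five-membered ring containing one oxygen and two C=C double bonds; a five-membered all-carbon ring bearing a negative charge on one carbon, with two C=C double bonds.
The 6-membered ring with two oxygens (1,4) has only sp³ atoms, so it is not fully conjugated — not aromatic (1,4-dioxane).
The 5-membered ring with one sulfur is planar and fully conjugated; 2 ring double bonds (4 π electrons) plus a heteroatom lone pair (2) give 6 π electrons. Since 6 = 4n+2 (n=1), it is aromatic (thiophene).
The fused 6/5-membered bicyclic (with one oxygen) is a single π system with 9 sp² atoms and 10 π electrons from ring double bonds plus a heteroatom lone pair. 10 = 4(2)+2, so the system is aromatic and both rings count as aromatic (benzofuran).
The 5-membered ring is planar and fully conjugated; 2 ring double bonds (4 π electrons) plus the carbanion lone pair (2) give 6 π electrons. 6 = 4(1)+2, so it is aromatic (cyclopentadienyl anion).
4 of the 5 rings are aromatic. Total: 4.

4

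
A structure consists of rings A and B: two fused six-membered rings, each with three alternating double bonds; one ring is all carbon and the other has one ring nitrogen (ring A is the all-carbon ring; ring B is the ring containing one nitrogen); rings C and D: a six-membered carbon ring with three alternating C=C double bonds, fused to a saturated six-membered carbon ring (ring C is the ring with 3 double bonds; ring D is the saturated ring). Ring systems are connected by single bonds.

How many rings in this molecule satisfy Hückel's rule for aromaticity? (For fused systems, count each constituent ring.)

Rings A and B form a fused bicyclic system (with one nitrogen) with 10 sp² atoms and 10 π electrons from ring double bonds. 10 = 4(2)+2, so the system is aromatic and both rings count as aromatic (quinoline).
Ring C has a continuous p-orbital overlap around the ring; 3 ring double bonds give 6 π electrons. That satisfies 4n+2 with n=1, so ring C is aromatic (benzene ring).
Ring D has four sp³ carbons, so it is not fully conjugated — not aromatic (cyclohexane ring).
Aromatic: A, B, C. Total: 3.

3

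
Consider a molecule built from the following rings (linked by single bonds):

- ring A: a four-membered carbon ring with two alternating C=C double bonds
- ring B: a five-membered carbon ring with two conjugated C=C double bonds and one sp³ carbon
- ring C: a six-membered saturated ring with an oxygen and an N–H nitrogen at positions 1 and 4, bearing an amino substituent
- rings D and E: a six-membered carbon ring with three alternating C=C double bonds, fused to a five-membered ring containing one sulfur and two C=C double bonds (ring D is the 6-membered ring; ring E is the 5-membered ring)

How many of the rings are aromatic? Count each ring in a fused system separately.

2

Ring A has only sp² ring atoms; a planar conformation would have a fully conjugated π system of 4 electrons. But 4 = 4(1), which is 4n not 4n+2, so ring A is not aromatic (cyclobutadiene) — cyclobutadiene is antiaromatic and distorts to a rectangle.
Ring B has one sp³ carbon, so it is not fully conjugated — not aromatic (cyclopentadiene).
Ring C has only sp³ atoms, so it is not fully conjugated — not aromatic (morpholine).
Rings D and E form a fused bicyclic system (with one sulfur) with 9 sp² atoms and 10 π electrons from ring double bonds plus a heteroatom lone pair. 10 = 4(2)+2, so the system is aromatic and both rings count as aromatic (benzothiophene).
Aromatic: D, E. Total: 2.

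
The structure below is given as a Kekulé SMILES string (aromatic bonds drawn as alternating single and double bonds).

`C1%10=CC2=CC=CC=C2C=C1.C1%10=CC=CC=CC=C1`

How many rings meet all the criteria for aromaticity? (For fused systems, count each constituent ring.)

2

The SMILES encodes two fused six-membered carbon rings, each with three alternating C=C double bonds; an eight-membered carbon ring with four alternating C=C double bonds.
The fused 6/6-membered bicyclic is a single π system with 10 sp² atoms and 10 π electrons from ring double bonds. 10 = 4(2)+2, so the system is aromatic and both rings count as aromatic (naphthalene).
The 8-membered ring has only sp² ring atoms; a planar conformation would have a fully conjugated π system of 8 electrons. But 8 = 4(2), which is 4n not 4n+2, so it is not aromatic (cyclooctatetraene) — cyclooctatetraene distorts into a non-planar tub to avoid antiaromaticity.
2 of the 3 rings are aromatic. Total: 2.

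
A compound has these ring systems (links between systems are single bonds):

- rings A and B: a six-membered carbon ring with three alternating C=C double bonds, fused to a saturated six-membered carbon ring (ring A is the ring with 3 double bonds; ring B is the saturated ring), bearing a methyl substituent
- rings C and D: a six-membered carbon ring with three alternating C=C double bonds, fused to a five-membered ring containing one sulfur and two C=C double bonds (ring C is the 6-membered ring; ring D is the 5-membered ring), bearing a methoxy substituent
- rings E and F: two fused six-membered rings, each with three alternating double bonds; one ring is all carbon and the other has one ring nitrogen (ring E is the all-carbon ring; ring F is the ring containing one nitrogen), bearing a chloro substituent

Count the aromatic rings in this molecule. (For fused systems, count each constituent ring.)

5

Ring A has a continuous p-orbital overlap around the ring; 3 ring double bonds give 6 π electrons. That satisfies 4n+2 with n=1, so ring A is aromatic (benzene ring).
Ring B has four sp³ carbons, so it is not fully conjugated — not aromatic (cyclohexane ring).
Rings C and D form a fused bicyclic system (with one sulfur) with 9 sp² atoms and 10 π electrons from ring double bonds plus a heteroatom lone pair. 10 = 4(2)+2, so the system is aromatic and both rings count as aromatic (benzothiophene).
Rings E and F form a fused bicyclic system (with one nitrogen) with 10 sp² atoms and 10 π electrons from ring double bonds. 10 = 4(2)+2, so the system is aromatic and both rings count as aromatic (quinoline).
Aromatic: A, C, D, E, F. Total: 5.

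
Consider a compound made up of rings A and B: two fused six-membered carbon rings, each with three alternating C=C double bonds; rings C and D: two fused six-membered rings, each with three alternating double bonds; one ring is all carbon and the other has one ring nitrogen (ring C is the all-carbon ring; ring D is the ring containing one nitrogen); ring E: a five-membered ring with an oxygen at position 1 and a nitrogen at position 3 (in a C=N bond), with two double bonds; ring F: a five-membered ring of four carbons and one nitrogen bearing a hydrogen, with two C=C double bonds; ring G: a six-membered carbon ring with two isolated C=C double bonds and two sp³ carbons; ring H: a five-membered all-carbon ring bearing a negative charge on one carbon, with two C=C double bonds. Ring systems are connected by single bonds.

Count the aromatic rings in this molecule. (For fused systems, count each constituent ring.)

Rings A and B form a fused bicyclic system with 10 sp² atoms and 10 π electrons from ring double bonds. 10 = 4(2)+2, so the system is aromatic and both rings count as aromatic (naphthalene).
Rings C and D form a fused bicyclic system (with one nitrogen) with 10 sp² atoms and 10 π electrons from ring double bonds. 10 = 4(2)+2, so the system is aromatic and both rings count as aromatic (quinoline).
Ring E is fully conjugated (every ring atom contributes a p orbital); 2 ring double bonds (4 π electrons) plus a heteroatom lone pair (2) give 6 π electrons. That satisfies 4n+2 with n=1, so ring E is aromatic (oxazole).
Ring F has a continuous p-orbital overlap around the ring; 2 ring double bonds (4 π electrons) plus a heteroatom lone pair (2) give 6 π electrons. Since 6 = 4n+2 (n=1), ring F is aromatic (pyrrole).
Ring G has two sp³ carbons, so it is not fully conjugated — not aromatic (1,4-cyclohexadiene).
Ring H has a continuous p-orbital overlap around the ring; 2 ring double bonds (4 π electrons) plus the carbanion lone pair (2) give 6 π electrons. Since 6 = 4n+2 (n=1), ring H is aromatic (cyclopentadienyl anion).
Aromatic: A, B, C, D, E, F, H. Total: 7.

7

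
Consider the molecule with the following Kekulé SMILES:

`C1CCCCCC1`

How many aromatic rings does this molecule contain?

0

The SMILES encodes a seven-membered saturated carbon ring.
The 7-membered ring has only sp³ atoms, so it is not fully conjugated — not aromatic (cycloheptane).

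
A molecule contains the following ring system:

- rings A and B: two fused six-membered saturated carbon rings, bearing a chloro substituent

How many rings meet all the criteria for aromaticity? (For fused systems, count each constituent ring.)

0

Ring A has only sp³ atoms, so it is not fully conjugated — not aromatic (cyclohexane ring).
Ring B has only sp³ atoms, so it is not fully conjugated — not aromatic (cyclohexane ring).
No ring is aromatic. Total: 0.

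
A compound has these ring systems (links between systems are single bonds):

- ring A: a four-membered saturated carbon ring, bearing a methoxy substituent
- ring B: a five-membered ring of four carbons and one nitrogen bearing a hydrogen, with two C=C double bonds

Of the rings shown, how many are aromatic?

1

Ring A has only sp³ atoms, so it is not fully conjugated — not aromatic (cyclobutane).
Ring B is planar and fully conjugated; 2 ring double bonds (4 π electrons) plus a heteroatom lone pair (2) give 6 π electrons. That satisfies 4n+2 with n=1, so ring B is aromatic (pyrrole).
Aromatic: B. Total: 1.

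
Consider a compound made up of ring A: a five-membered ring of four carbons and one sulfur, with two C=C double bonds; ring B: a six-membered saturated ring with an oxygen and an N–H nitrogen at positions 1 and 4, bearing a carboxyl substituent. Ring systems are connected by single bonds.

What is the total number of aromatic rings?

1

Ring A has a continuous p-orbital overlap around the ring; 2 ring double bonds (4 π electrons) plus a heteroatom lone pair (2) give 6 π electrons. 6 = 4(1)+2, so ring A is aromatic (thiophene).
Ring B has only sp³ atoms, so it is not fully conjugated — not aromatic (morpholine).
Aromatic: A. Total: 1.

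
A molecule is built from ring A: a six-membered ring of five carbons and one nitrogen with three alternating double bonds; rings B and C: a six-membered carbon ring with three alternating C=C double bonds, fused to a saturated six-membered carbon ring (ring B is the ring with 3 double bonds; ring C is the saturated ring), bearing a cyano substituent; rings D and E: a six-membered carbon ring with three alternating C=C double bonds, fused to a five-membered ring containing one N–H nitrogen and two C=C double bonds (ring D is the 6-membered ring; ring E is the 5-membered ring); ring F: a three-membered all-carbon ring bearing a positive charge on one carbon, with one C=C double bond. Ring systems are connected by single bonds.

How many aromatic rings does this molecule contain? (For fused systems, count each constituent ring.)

5

Ring A is planar and fully conjugated; 3 ring double bonds give 6 π electrons. 6 = 4(1)+2, so ring A is aromatic (pyridine).
Ring B is fully conjugated (every ring atom contributes a p orbital); 3 ring double bonds give 6 π electrons. That satisfies 4n+2 with n=1, so ring B is aromatic (benzene ring).
Ring C has four sp³ carbons, so it is not fully conjugated — not aromatic (cyclohexane ring).
Rings D and E form a fused bicyclic system (with one N–H) with 9 sp² atoms and 10 π electrons from ring double bonds plus a heteroatom lone pair. 10 = 4(2)+2, so the system is aromatic and both rings count as aromatic (indole).
Ring F is fully conjugated (every ring atom contributes a p orbital); 1 ring double bond (2 π electrons) plus the carbocation's empty p orbital (0, but keeps the ring conjugated) give 2 π electrons. That satisfies 4n+2 with n=0, so ring F is aromatic (cyclopropenyl cation).
Aromatic: A, B, D, E, F. Total: 5.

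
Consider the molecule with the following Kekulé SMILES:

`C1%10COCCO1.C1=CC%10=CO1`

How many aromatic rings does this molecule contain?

The SMILES encodes a six-membered saturated ring with oxygens at positions 1 and 4; a five-membered ring of four carbons and one oxygen, with two C=C double bonds.
The 6-membered ring with two oxygens (1,4) has only sp³ atoms, so it is not fully conjugated — not aromatic (1,4-dioxane).
The 5-membered ring with one oxygen is fully conjugated (every ring atom contributes a p orbital); 2 ring double bonds (4 π electrons) plus a heteroatom lone pair (2) give 6 π electrons. 6 = 4(1)+2, so it is aromatic (furan).
1 of the 2 rings is aromatic. Total: 1.

1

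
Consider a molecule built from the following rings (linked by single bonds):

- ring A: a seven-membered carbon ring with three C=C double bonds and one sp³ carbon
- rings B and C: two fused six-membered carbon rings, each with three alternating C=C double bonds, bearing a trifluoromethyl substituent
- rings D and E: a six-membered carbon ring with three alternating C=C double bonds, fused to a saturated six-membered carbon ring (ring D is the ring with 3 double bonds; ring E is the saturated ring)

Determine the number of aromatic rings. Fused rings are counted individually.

Ring A has one sp³ carbon, so it is not fully conjugated — not aromatic (cycloheptatriene).
Rings B and C form a fused bicyclic system with 10 sp² atoms and 10 π electrons from ring double bonds. 10 = 4(2)+2, so the system is aromatic and both rings count as aromatic (naphthalene).
Ring D has a continuous p-orbital overlap around the ring; 3 ring double bonds give 6 π electrons. Since 6 = 4n+2 (n=1), ring D is aromatic (benzene ring).
Ring E has four sp³ carbons, so it is not fully conjugated — not aromatic (cyclohexane ring).
Aromatic: B, C, D. Total: 3.

3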